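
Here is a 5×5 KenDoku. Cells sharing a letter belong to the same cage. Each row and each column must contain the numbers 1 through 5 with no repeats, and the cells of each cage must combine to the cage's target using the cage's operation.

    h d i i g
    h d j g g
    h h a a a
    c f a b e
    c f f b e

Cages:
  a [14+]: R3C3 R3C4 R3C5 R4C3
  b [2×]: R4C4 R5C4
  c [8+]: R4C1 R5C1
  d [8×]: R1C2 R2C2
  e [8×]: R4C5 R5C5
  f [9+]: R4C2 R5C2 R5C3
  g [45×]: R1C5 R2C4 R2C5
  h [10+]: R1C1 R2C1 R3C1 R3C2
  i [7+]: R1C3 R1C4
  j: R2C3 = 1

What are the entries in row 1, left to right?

1 4 2 5 3

Cage g needs product 45, which forces R1C5 = 3.
J is a freebie, leaving R2C3 = 1.
The 3 cells of cage g must have product 45, so R2C4 = 3.
Cage g needs product 45, so R2C5 = 5.
In row 1, 1 can only go at R1C1, so R1C1 = 1.
The only place for 4 in row 1 is R1C2.
Column 2 now contains 4, leaving R2C2 = 2.
Column 2 already has 2, leaving R3C2 = 3.
Row 2 already has 2, so R2C1 = 4.
Cage h needs sum 10, leaving R3C1 = 2.
The 3 cells of cage f must have sum 9; hence R5C3 = 3.
Cage a needs sum 14, which forces R3C3 = 5.
Cage c's pair has sum 8, which forces R4C1 = 3.
Column 3 already has 3, leaving R4C3 = 4.
4 is placed in row 4; hence R4C5 = 2.
3 is placed in row 5, which forces R5C1 = 5.
Row 5 already has 5; hence R5C2 = 1.
1 is placed in row 5, which forces R5C4 = 2.
2 is placed in column 5, so R5C5 = 4.
Column 3 now contains 5, leaving R1C3 = 2.
Column 4 already has 2, so R1C4 = 5.
Cage a has sum 14, so R3C4 = 4.
Column 5 already has 4, leaving R3C5 = 1.
Column 2 already has 1, so R4C2 = 5.
Row 4 now contains 2, so R4C4 = 1.
Filled in: 1 4 2 5 3 / 4 2 1 3 5 / 2 3 5 4 1 / 3 5 4 1 2 / 5 1 3 2 4.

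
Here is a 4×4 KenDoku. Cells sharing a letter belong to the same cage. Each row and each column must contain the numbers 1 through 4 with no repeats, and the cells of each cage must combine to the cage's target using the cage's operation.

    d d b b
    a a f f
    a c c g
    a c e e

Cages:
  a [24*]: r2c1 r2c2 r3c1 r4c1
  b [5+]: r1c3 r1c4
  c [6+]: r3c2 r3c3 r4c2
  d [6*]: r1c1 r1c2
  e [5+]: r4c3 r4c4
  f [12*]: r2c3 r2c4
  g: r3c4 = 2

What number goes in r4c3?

Cage g is given; hence r3c4 = 2.
The only place for 1 in column 1 is r2c1.
Row 2 already has 1, so r2c2 = 2.
2 is placed in column 2; hence r4c2 = 1.
Cage d's pair has product 6, which forces r1c1 = 2.
2 is placed in column 2, which forces r1c2 = 3.
The 3 cells of cage c must have sum 6, so r3c2 = 4.
Cage c needs sum 6; hence r3c3 = 1.
Cage e needs two cells with sum 5, so r4c3 = 2.
Cage e's pair has sum 5, which forces r4c4 = 3.
Column 3 now contains 1, leaving r1c3 = 4.
Cage b's pair has sum 5; hence r1c4 = 1.
The two cells of cage f must have product 12, leaving r2c3 = 3.
Column 4 now contains 3, so r2c4 = 4.
4 is placed in row 3, which forces r3c1 = 3.
Row 4 now contains 3; hence r4c1 = 4.
Filled in: 2 3 4 1 / 1 2 3 4 / 3 4 1 2 / 4 1 2 3.

2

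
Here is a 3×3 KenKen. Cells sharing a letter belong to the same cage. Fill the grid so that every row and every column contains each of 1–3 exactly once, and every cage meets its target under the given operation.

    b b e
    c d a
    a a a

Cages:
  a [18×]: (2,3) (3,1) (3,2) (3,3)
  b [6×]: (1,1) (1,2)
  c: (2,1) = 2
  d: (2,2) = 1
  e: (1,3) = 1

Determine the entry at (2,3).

3

E is a freebie, so (1,3) = 1.
C is a freebie, so (2,1) = 2.
Cage d is given, which forces (2,2) = 1.
The 4 cells of cage a must have product 18; hence (2,3) = 3.
Column 3 now contains 1, so (3,3) = 2.
2 is placed in column 1; hence (1,1) = 3.
The two cells of cage b must have product 6, so (1,2) = 2.
Cage a needs product 18, which forces (3,1) = 1.
Row 3 already has 2, which forces (3,2) = 3.
The full grid is 3 2 1 / 2 1 3 / 1 3 2.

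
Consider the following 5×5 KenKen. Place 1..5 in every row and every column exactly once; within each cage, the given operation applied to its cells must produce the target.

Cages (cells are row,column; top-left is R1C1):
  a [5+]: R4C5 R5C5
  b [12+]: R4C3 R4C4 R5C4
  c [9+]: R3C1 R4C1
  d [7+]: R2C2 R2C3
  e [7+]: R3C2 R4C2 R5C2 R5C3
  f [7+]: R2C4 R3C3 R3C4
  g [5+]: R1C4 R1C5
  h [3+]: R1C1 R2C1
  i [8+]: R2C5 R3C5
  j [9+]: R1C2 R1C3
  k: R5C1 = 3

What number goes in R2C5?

5

Cage k is given, which forces R5C1 = 3.
Row 5 already has 3, leaving R5C2 = 2.
Cage e needs sum 7; hence R5C3 = 1.
Row 5 now contains 1, leaving R5C5 = 4.
Cage a needs two cells with sum 5, so R4C5 = 1.
Row 5 now contains 4, which forces R5C4 = 5.
Cage e has sum 7; hence R3C2 = 1.
1 is placed in row 4; hence R4C2 = 3.
Cage b has sum 12, leaving R4C3 = 5.
The 3 cells of cage b must have sum 12, so R4C4 = 2.
Cage j's pair has sum 9; hence R1C2 = 5.
Column 3 already has 5, leaving R1C3 = 4.
2 is placed in column 4, so R1C4 = 3.
Cage g needs two cells with sum 5, so R1C5 = 2.
5 is placed in column 2; hence R2C2 = 4.
2 is placed in column 4, which forces R2C4 = 1.
Cage c's pair has sum 9, so R3C1 = 5.
Cage f has sum 7, which forces R3C3 = 2.
Cage f has sum 7, which forces R3C4 = 4.
5 is placed in row 3; hence R3C5 = 3.
Row 4 already has 5, which forces R4C1 = 4.
2 is placed in row 1, so R1C1 = 1.
Row 2 already has 1, so R2C1 = 2.
Column 3 already has 2, which forces R2C3 = 3.
Column 5 already has 3, leaving R2C5 = 5.
Filled in: 1 5 4 3 2 / 2 4 3 1 5 / 5 1 2 4 3 / 4 3 5 2 1 / 3 2 1 5 4.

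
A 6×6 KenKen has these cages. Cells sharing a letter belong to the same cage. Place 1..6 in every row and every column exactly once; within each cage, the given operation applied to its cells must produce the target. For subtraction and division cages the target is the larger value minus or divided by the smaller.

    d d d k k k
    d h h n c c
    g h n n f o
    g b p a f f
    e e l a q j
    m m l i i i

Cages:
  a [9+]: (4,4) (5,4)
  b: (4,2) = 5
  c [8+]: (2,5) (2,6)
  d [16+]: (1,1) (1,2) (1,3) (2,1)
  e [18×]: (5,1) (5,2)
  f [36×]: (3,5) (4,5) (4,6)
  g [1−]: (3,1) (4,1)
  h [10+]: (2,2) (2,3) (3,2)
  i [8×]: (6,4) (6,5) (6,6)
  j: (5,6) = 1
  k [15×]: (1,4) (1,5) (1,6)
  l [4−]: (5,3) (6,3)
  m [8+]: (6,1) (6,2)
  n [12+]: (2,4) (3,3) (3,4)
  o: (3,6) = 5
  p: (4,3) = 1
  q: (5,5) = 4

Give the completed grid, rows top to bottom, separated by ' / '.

Cage o is a single given cell, which forces (3,6) = 5.
Cage b is a single given cell, which forces (4,2) = 5.
P is a freebie, which forces (4,3) = 1.
Q is a freebie, leaving (5,5) = 4.
Cage j is a single given cell, which forces (5,6) = 1.
Column 6 already has 1; hence (1,6) = 3.
The only place for 2 in row 5 is (5,3).
Column 3 already has 2, so (6,3) = 6.
Cage m's pair has sum 8, which forces (6,1) = 5.
Cage m's pair has sum 8, leaving (6,2) = 3.
The two cells of cage e must have product 18, which forces (5,1) = 3.
3 is placed in column 2, so (5,2) = 6.
6 is placed in row 5, leaving (5,4) = 5.
Column 4 now contains 5, leaving (1,4) = 1.
The 3 cells of cage k must have product 15; hence (1,5) = 5.
Cage g's pair has difference 1, which forces (3,1) = 1.
Row 3 already has 1; hence (3,2) = 4.
Row 3 already has 4, so (3,3) = 3.
The two cells of cage g must have difference 1, which forces (4,1) = 2.
Cage a's pair has sum 9, so (4,4) = 4.
2 is placed in row 4, which forces (4,6) = 6.
4 is placed in column 4; hence (6,4) = 2.
2 is placed in row 6, leaving (6,5) = 1.
2 is placed in row 6, which forces (6,6) = 4.
Cage d needs sum 16, which forces (1,1) = 6.
Column 2 already has 4, which forces (1,2) = 2.
Row 1 now contains 5, which forces (1,3) = 4.
The 4 cells of cage d must have sum 16, leaving (2,1) = 4.
Column 2 already has 2, leaving (2,2) = 1.
Column 3 already has 4, leaving (2,3) = 5.
Cage n needs sum 12, so (2,4) = 3.
Cage c needs two cells with sum 8; hence (2,5) = 6.
6 is placed in column 6, so (2,6) = 2.
Column 4 already has 2, leaving (3,4) = 6.
The 3 cells of cage f must have product 36, leaving (3,5) = 2.
6 is placed in row 4, leaving (4,5) = 3.

6 2 4 1 5 3 / 4 1 5 3 6 2 / 1 4 3 6 2 5 / 2 5 1 4 3 6 / 3 6 2 5 4 1 / 5 3 6 2 1 4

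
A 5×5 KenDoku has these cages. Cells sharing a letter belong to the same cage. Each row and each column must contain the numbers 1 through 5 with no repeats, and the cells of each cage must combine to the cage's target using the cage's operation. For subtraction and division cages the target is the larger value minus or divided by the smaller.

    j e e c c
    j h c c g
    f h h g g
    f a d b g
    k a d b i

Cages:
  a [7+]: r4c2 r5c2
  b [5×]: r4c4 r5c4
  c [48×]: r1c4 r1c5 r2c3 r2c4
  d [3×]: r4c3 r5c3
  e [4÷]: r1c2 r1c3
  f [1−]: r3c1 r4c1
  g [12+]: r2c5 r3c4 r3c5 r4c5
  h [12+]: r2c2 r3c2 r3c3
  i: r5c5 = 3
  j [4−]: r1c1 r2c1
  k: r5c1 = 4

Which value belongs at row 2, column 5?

Cage k is a single given cell; hence r5c1 = 4.
Cage i is given, which forces r5c5 = 3.
The two cells of cage d must have product 3, so r4c3 = 3.
Row 5 now contains 3; hence r5c3 = 1.
1 is placed in row 5, which forces r5c4 = 5.
Cage e needs two cells with quotient 4, leaving r1c2 = 1.
Column 3 already has 1, which forces r1c3 = 4.
Row 1 now contains 4; hence r1c5 = 2.
4 is placed in column 3, which forces r2c3 = 2.
4 is placed in column 3, which forces r3c3 = 5.
Cage a's pair has sum 7, so r4c2 = 5.
Column 4 now contains 5; hence r4c4 = 1.
Row 4 now contains 1; hence r4c5 = 4.
5 is placed in row 5, leaving r5c2 = 2.
1 is placed in row 1, leaving r1c1 = 5.
Row 1 already has 2, so r1c4 = 3.
Cage j's pair has difference 4; hence r2c1 = 1.
Cage c has product 48; hence r2c4 = 4.
Cage g needs sum 12, so r2c5 = 5.
1 is placed in column 1, leaving r3c1 = 3.
3 is placed in row 3, which forces r3c2 = 4.
Cage g has sum 12, leaving r3c4 = 2.
Column 5 now contains 4, leaving r3c5 = 1.
Row 4 now contains 1; hence r4c1 = 2.
Row 2 now contains 4, so r2c2 = 3.
Completed grid: 5 1 4 3 2 / 1 3 2 4 5 / 3 4 5 2 1 / 2 5 3 1 4 / 4 2 1 5 3.

5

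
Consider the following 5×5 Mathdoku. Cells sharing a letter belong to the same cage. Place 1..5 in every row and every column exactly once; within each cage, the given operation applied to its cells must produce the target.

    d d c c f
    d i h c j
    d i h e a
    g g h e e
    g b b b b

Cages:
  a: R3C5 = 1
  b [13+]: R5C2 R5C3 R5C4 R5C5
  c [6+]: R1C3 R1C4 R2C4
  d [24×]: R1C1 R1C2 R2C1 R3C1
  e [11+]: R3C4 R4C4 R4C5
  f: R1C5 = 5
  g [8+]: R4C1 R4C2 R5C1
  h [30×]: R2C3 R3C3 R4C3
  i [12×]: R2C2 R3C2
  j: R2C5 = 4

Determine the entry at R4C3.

3

Cage f is a single given cell, which forces R1C5 = 5.
Cage j is given; hence R2C5 = 4.
Cage a is a single given cell; hence R3C5 = 1.
Column 5 already has 1, which forces R5C5 = 3.
Row 2 already has 4, so R2C2 = 3.
Cage i's pair has product 12, so R3C2 = 4.
4 is placed in row 3, leaving R3C4 = 5.
Column 4 now contains 5, leaving R4C4 = 4.
Column 5 already has 3; hence R4C5 = 2.
Column 4 now contains 4, leaving R5C4 = 1.
Cage d has product 24, so R1C1 = 4.
The 3 cells of cage c must have sum 6; hence R1C3 = 1.
The 3 cells of cage c must have sum 6, so R1C4 = 3.
Column 4 already has 1; hence R2C4 = 2.
The 4 cells of cage d must have product 24; hence R3C1 = 3.
Row 3 now contains 3, so R3C3 = 2.
4 is placed in column 1; hence R5C1 = 2.
Row 5 now contains 1, leaving R5C2 = 5.
Cage b has sum 13, leaving R5C3 = 4.
Row 1 now contains 1, leaving R1C2 = 2.
Row 2 now contains 2, leaving R2C1 = 1.
Row 2 now contains 2, so R2C3 = 5.
Cage g has sum 8, which forces R4C1 = 5.
5 is placed in column 2, leaving R4C2 = 1.
The 3 cells of cage h must have product 30, so R4C3 = 3.
Completed grid: 4 2 1 3 5 / 1 3 5 2 4 / 3 4 2 5 1 / 5 1 3 4 2 / 2 5 4 1 3.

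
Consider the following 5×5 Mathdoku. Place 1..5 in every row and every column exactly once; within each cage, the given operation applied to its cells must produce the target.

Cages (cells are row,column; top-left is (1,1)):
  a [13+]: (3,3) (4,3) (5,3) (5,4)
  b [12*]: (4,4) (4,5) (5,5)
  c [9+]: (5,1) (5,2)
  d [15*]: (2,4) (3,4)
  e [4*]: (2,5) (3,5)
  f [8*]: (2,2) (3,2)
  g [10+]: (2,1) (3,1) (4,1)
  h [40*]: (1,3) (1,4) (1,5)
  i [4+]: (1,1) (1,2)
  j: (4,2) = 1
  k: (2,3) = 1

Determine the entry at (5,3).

K is a freebie, which forces (2,3) = 1.
Row 2 now contains 1, which forces (2,5) = 4.
Column 5 now contains 4; hence (3,5) = 1.
Cage j is a single given cell, which forces (4,2) = 1.
1 is placed in column 5, leaving (4,5) = 3.
Column 5 already has 3, leaving (5,5) = 2.
Cage i's pair has sum 4, which forces (1,1) = 1.
Column 2 already has 1, leaving (1,2) = 3.
Column 5 already has 2, which forces (1,5) = 5.
Row 2 now contains 4, which forces (2,2) = 2.
Cage f's pair has product 8; hence (3,2) = 4.
The 3 cells of cage b must have product 12, so (4,4) = 2.
4 is placed in column 2, leaving (5,2) = 5.
Cage h needs product 40; hence (1,3) = 2.
Column 4 already has 2, so (1,4) = 4.
Cage g needs sum 10, which forces (2,1) = 3.
3 is placed in row 2, which forces (2,4) = 5.
The 3 cells of cage g must have sum 10, which forces (3,1) = 2.
Column 4 already has 5, which forces (3,4) = 3.
2 is placed in row 4, so (4,1) = 5.
Row 4 already has 5, which forces (4,3) = 4.
Row 5 already has 5, so (5,1) = 4.
Column 3 already has 4, so (5,3) = 3.
Column 4 now contains 4, leaving (5,4) = 1.
Row 3 already has 3, leaving (3,3) = 5.
Filled in: 1 3 2 4 5 / 3 2 1 5 4 / 2 4 5 3 1 / 5 1 4 2 3 / 4 5 3 1 2.

3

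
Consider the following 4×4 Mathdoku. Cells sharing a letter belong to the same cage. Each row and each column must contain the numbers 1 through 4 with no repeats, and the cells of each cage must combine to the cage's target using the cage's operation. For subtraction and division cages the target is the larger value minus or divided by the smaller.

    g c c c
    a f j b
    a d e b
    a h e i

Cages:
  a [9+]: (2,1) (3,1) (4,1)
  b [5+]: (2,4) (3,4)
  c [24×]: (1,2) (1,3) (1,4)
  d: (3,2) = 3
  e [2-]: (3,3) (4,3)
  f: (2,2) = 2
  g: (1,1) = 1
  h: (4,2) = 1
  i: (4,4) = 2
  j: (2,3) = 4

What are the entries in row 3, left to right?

2 3 1 4

G is a freebie, which forces (1,1) = 1.
F is a freebie; hence (2,2) = 2.
Cage j is given, leaving (2,3) = 4.
D is a freebie, which forces (3,2) = 3.
H is a freebie, so (4,2) = 1.
Cage i is a single given cell, which forces (4,4) = 2.
Column 2 already has 3, so (1,2) = 4.
The 3 cells of cage c must have product 24, so (1,3) = 2.
Cage c needs product 24, so (1,4) = 3.
Row 2 now contains 4; hence (2,1) = 3.
The two cells of cage b must have sum 5, leaving (2,4) = 1.
The 3 cells of cage a must have sum 9, leaving (3,1) = 2.
Cage e needs two cells with difference 2, so (3,3) = 1.
Cage b needs two cells with sum 5, which forces (3,4) = 4.
Cage a needs sum 9; hence (4,1) = 4.
Row 4 already has 2, leaving (4,3) = 3.
Completed grid: 1 4 2 3 / 3 2 4 1 / 2 3 1 4 / 4 1 3 2.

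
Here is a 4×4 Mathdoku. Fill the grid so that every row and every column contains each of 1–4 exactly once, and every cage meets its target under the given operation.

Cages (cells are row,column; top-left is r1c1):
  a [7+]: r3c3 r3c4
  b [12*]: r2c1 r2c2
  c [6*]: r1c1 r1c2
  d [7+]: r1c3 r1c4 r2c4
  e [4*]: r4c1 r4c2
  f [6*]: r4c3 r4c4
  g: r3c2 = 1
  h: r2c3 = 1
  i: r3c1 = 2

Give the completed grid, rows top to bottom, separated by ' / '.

3 2 4 1 / 4 3 1 2 / 2 1 3 4 / 1 4 2 3

H is a freebie, which forces r2c3 = 1.
Cage i is given, leaving r3c1 = 2.
G is a freebie, so r3c2 = 1.
Column 2 already has 1, which forces r4c2 = 4.
Column 1 now contains 2, which forces r1c1 = 3.
Cage c's pair has product 6, leaving r1c2 = 2.
Row 1 already has 2, so r1c3 = 4.
Row 1 already has 3, which forces r1c4 = 1.
Cage b's pair has product 12; hence r2c1 = 4.
Column 2 already has 4, which forces r2c2 = 3.
Row 2 now contains 3; hence r2c4 = 2.
4 is placed in column 3; hence r3c3 = 3.
3 is placed in row 3, leaving r3c4 = 4.
Row 4 already has 4; hence r4c1 = 1.
3 is placed in column 3, leaving r4c3 = 2.
2 is placed in column 4, so r4c4 = 3.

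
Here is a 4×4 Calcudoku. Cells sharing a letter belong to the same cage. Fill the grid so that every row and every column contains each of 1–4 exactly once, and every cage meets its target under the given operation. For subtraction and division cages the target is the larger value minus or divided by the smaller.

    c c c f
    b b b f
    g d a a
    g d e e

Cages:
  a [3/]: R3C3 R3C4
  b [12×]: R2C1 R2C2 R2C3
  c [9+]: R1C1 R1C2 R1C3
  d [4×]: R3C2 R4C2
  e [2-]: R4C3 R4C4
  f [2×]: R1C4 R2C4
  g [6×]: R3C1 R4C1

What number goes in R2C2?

3

The only place for 1 in row 1 is R1C4.
Column 4 already has 1, leaving R2C4 = 2.
Cage a's pair has quotient 3; hence R3C3 = 1.
Column 4 already has 1, so R3C4 = 3.
3 is placed in column 4, leaving R4C4 = 4.
3 is placed in row 3, leaving R3C1 = 2.
1 is placed in row 3, so R3C2 = 4.
Cage g's pair has product 6, which forces R4C1 = 3.
4 is placed in row 4, so R4C2 = 1.
4 is placed in row 4, which forces R4C3 = 2.
Column 1 now contains 3, leaving R1C1 = 4.
The 3 cells of cage c must have sum 9, which forces R1C2 = 2.
The 3 cells of cage c must have sum 9, leaving R1C3 = 3.
The 3 cells of cage b must have product 12, leaving R2C1 = 1.
1 is placed in column 2, so R2C2 = 3.
Cage b has product 12, which forces R2C3 = 4.
Filled in: 4 2 3 1 / 1 3 4 2 / 2 4 1 3 / 3 1 2 4.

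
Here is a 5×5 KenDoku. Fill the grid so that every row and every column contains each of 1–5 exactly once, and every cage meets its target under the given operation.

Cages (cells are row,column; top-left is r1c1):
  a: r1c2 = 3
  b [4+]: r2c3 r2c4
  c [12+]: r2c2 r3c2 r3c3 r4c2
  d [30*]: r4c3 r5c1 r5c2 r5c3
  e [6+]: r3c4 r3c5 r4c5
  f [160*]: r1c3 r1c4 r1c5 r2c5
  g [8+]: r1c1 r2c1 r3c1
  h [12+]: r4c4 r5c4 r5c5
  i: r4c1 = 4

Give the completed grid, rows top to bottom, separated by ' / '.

Cage a is given, so r1c2 = 3.
Cage f needs product 160, leaving r2c5 = 4.
Cage i is given; hence r4c1 = 4.
Row 1 needs a 1, and only r1c1 is open for it.
Row 5 needs a 4, and only r5c4 is open for it.
Cage f needs product 160; hence r1c3 = 4.
Cage c needs sum 12, leaving r3c2 = 4.
In column 1, 3 can only go at r5c1, so r5c1 = 3.
Cage h has sum 12, so r4c4 = 3.
Row 5 now contains 3, so r5c5 = 5.
The 4 cells of cage f must have product 160, which forces r1c4 = 5.
Column 5 already has 5, leaving r1c5 = 2.
Cage b needs two cells with sum 4; hence r2c3 = 3.
Column 4 now contains 3, so r2c4 = 1.
1 is placed in column 4, which forces r3c4 = 2.
Cage e has sum 6, so r3c5 = 3.
Cage d needs product 30, so r4c3 = 5.
Column 5 already has 2, which forces r4c5 = 1.
Cage g has sum 8, so r2c1 = 2.
Cage c needs sum 12, leaving r2c2 = 5.
Row 3 already has 2, which forces r3c1 = 5.
Column 3 now contains 5, which forces r3c3 = 1.
1 is placed in row 4, so r4c2 = 2.
Column 2 already has 2, which forces r5c2 = 1.
Column 3 already has 1, which forces r5c3 = 2.

1 3 4 5 2 / 2 5 3 1 4 / 5 4 1 2 3 / 4 2 5 3 1 / 3 1 2 4 5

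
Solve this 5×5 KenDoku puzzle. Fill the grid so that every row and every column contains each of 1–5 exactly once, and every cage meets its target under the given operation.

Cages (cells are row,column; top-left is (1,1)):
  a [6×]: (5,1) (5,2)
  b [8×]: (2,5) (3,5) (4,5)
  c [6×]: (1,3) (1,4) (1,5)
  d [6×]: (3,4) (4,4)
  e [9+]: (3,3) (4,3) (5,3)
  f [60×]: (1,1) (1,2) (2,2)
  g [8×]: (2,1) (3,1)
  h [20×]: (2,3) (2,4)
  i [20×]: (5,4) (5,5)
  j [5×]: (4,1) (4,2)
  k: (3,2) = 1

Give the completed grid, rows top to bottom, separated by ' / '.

5 4 2 1 3 / 2 3 4 5 1 / 4 1 5 3 2 / 1 5 3 2 4 / 3 2 1 4 5

Cage k is a single given cell, which forces (3,2) = 1.
Column 2 now contains 1, leaving (4,2) = 5.
Cage f has product 60; hence (1,1) = 5.
Row 4 already has 5; hence (4,1) = 1.
Cage b needs product 8, which forces (2,5) = 1.
The only place for 4 in row 1 is (1,2).
4 is placed in column 2, leaving (2,2) = 3.
Column 2 already has 3; hence (5,2) = 2.
Row 5 now contains 2; hence (5,1) = 3.
In row 2, 2 can only go at (2,1), so (2,1) = 2.
Column 1 now contains 2, so (3,1) = 4.
Row 3 now contains 4, leaving (3,5) = 2.
2 is placed in column 5; hence (4,5) = 4.
Column 5 now contains 4, which forces (5,5) = 5.
2 is placed in column 5, so (1,5) = 3.
Row 3 now contains 2; hence (3,4) = 3.
Cage d's pair has product 6, leaving (4,4) = 2.
Row 5 already has 5, so (5,4) = 4.
Cage c has product 6, leaving (1,3) = 2.
Column 4 already has 2, so (1,4) = 1.
Cage h's pair has product 20; hence (2,3) = 4.
Column 4 already has 4, which forces (2,4) = 5.
Row 3 now contains 3, which forces (3,3) = 5.
Row 4 now contains 2, which forces (4,3) = 3.
Row 5 now contains 4, leaving (5,3) = 1.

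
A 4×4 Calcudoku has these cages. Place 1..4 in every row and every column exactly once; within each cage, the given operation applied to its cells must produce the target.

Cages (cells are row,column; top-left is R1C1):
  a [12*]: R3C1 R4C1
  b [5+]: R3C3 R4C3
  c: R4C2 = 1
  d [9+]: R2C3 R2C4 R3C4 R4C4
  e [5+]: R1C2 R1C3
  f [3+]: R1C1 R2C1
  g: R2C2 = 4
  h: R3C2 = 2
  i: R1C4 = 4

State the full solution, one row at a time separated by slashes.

1 3 2 4 / 2 4 3 1 / 4 2 1 3 / 3 1 4 2

Cage i is given; hence R1C4 = 4.
Cage g is a single given cell, leaving R2C2 = 4.
Cage h is given, which forces R3C2 = 2.
Cage c is given; hence R4C2 = 1.
1 is placed in column 2; hence R1C2 = 3.
Cage e needs two cells with sum 5, which forces R1C3 = 2.
The 4 cells of cage d must have sum 9, leaving R2C3 = 3.
Column 3 already has 3, which forces R3C3 = 1.
Row 3 now contains 1; hence R3C4 = 3.
Column 3 already has 2; hence R4C3 = 4.
3 is placed in column 4, so R4C4 = 2.
Row 1 already has 2, leaving R1C1 = 1.
Cage f needs two cells with sum 3, which forces R2C1 = 2.
Column 4 already has 2, leaving R2C4 = 1.
Row 3 already has 3, so R3C1 = 4.
4 is placed in row 4, which forces R4C1 = 3.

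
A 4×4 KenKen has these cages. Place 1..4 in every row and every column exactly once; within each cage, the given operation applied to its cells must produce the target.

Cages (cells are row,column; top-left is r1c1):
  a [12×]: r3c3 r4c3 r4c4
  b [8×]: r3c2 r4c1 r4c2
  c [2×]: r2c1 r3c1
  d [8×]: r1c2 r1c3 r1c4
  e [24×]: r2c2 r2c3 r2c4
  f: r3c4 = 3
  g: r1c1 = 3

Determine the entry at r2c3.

2

Cage g is a single given cell, which forces r1c1 = 3.
Cage f is given, so r3c4 = 3.
Cage a has product 12, leaving r4c3 = 3.
Cage e needs product 24; hence r2c2 = 3.
In row 2, 1 can only go at r2c1, so r2c1 = 1.
Column 1 now contains 1, which forces r3c1 = 2.
Column 1 already has 2, which forces r4c1 = 4.
The 3 cells of cage b must have product 8, so r3c2 = 1.
Cage a needs product 12, so r3c3 = 4.
The 3 cells of cage b must have product 8; hence r4c2 = 2.
Cage a has product 12, which forces r4c4 = 1.
2 is placed in column 2, so r1c2 = 4.
Cage d has product 8; hence r1c3 = 1.
Cage d needs product 8; hence r1c4 = 2.
Column 3 now contains 4, so r2c3 = 2.
Cage e needs product 24, leaving r2c4 = 4.
Completed grid: 3 4 1 2 / 1 3 2 4 / 2 1 4 3 / 4 2 3 1.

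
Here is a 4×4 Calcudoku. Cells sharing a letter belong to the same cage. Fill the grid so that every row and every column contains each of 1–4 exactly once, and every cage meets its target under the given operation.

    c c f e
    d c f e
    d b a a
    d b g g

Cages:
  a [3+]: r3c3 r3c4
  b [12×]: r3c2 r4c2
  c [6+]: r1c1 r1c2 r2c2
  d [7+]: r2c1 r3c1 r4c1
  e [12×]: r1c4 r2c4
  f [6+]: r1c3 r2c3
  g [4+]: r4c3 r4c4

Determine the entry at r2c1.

1

The only place for 3 in row 3 is r3c2.
Column 2 now contains 3, so r4c2 = 4.
Cage c has sum 6; hence r1c1 = 3.
3 is placed in row 1, leaving r1c4 = 4.
Column 4 already has 4, which forces r2c4 = 3.
Column 4 now contains 3, so r4c4 = 1.
Row 1 now contains 4, which forces r1c3 = 2.
The two cells of cage f must have sum 6, which forces r2c3 = 4.
Cage a needs two cells with sum 3, so r3c3 = 1.
Column 4 already has 1, so r3c4 = 2.
Row 4 now contains 1, so r4c1 = 2.
Row 4 now contains 1, so r4c3 = 3.
Row 1 already has 2, which forces r1c2 = 1.
4 is placed in row 2, which forces r2c1 = 1.
Cage c has sum 6; hence r2c2 = 2.
Row 3 already has 1; hence r3c1 = 4.
Completed grid: 3 1 2 4 / 1 2 4 3 / 4 3 1 2 / 2 4 3 1.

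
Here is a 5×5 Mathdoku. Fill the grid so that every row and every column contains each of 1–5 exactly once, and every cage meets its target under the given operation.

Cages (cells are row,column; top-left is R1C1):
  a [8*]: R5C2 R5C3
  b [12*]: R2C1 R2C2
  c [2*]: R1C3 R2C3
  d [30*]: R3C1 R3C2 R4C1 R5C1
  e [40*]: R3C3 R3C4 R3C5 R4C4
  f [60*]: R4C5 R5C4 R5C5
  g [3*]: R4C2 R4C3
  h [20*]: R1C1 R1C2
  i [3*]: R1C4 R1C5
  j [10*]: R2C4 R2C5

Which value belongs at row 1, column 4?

1

The only place for 2 in row 1 is R1C3.
2 is placed in column 3, leaving R2C3 = 1.
1 is placed in column 3, which forces R4C3 = 3.
The two cells of cage a must have product 8, which forces R5C2 = 2.
2 is placed in column 3, so R5C3 = 4.
Column 3 already has 4, leaving R3C3 = 5.
3 is placed in row 4; hence R4C2 = 1.
The 3 cells of cage f must have product 60; hence R4C5 = 4.
Column 2 now contains 1, leaving R3C2 = 3.
The 4 cells of cage e must have product 40, leaving R3C4 = 4.
The 4 cells of cage e must have product 40, leaving R3C5 = 1.
4 is placed in row 4; hence R4C4 = 2.
Cage i needs two cells with product 3, so R1C4 = 1.
Column 5 already has 1; hence R1C5 = 3.
Cage b's pair has product 12, which forces R2C1 = 3.
3 is placed in column 2; hence R2C2 = 4.
2 is placed in column 4, leaving R2C4 = 5.
Cage j needs two cells with product 10; hence R2C5 = 2.
Row 3 now contains 1, leaving R3C1 = 2.
2 is placed in row 4, leaving R4C1 = 5.
Cage d needs product 30, leaving R5C1 = 1.
Column 4 already has 5, which forces R5C4 = 3.
3 is placed in column 5, so R5C5 = 5.
Column 1 already has 5, so R1C1 = 4.
Column 2 already has 4, which forces R1C2 = 5.
Filled in: 4 5 2 1 3 / 3 4 1 5 2 / 2 3 5 4 1 / 5 1 3 2 4 / 1 2 4 3 5.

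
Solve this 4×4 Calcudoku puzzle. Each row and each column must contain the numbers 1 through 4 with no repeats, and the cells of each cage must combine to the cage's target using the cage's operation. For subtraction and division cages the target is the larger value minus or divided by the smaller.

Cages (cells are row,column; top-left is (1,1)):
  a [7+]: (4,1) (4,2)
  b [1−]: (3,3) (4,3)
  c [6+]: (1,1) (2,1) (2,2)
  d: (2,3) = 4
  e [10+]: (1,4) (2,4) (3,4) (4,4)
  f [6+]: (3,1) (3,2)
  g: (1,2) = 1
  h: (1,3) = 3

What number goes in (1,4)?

4

Cage g is given; hence (1,2) = 1.
Cage h is a single given cell; hence (1,3) = 3.
Cage d is a single given cell, leaving (2,3) = 4.
Row 1 now contains 3, leaving (1,1) = 2.
2 is placed in row 1; hence (1,4) = 4.
Cage c needs sum 6, which forces (2,1) = 1.
Cage c needs sum 6, leaving (2,2) = 3.
3 is placed in row 2, so (2,4) = 2.
Column 1 now contains 2, so (3,1) = 4.
Row 3 now contains 4, which forces (3,2) = 2.
2 is placed in row 3, which forces (3,3) = 1.
Row 3 now contains 1; hence (3,4) = 3.
4 is placed in column 1; hence (4,1) = 3.
3 is placed in column 2, so (4,2) = 4.
Column 3 already has 1, which forces (4,3) = 2.
3 is placed in column 4; hence (4,4) = 1.
Filled in: 2 1 3 4 / 1 3 4 2 / 4 2 1 3 / 3 4 2 1.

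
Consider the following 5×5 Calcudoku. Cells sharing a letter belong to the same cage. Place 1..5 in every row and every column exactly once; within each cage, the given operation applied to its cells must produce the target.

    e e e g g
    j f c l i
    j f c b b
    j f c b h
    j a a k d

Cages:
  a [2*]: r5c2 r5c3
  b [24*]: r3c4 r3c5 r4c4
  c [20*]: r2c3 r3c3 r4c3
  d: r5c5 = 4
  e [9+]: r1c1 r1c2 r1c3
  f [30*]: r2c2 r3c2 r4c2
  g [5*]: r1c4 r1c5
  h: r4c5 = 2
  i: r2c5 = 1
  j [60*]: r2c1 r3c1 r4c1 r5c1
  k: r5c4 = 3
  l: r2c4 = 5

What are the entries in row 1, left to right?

L is a freebie, so r2c4 = 5.
Cage i is given, which forces r2c5 = 1.
H is a freebie; hence r4c5 = 2.
K is a freebie, so r5c4 = 3.
Cage d is a single given cell; hence r5c5 = 4.
Column 4 now contains 5, which forces r1c4 = 1.
Column 5 now contains 1, so r1c5 = 5.
Row 2 now contains 1, which forces r2c3 = 4.
Cage b has product 24, so r3c4 = 2.
Column 5 now contains 4, so r3c5 = 3.
Column 4 now contains 3, leaving r4c4 = 4.
4 is placed in row 2; hence r2c1 = 3.
Cage f has product 30, so r2c2 = 2.
The 4 cells of cage j must have product 60; hence r3c1 = 4.
Row 3 already has 3; hence r3c2 = 5.
Row 3 already has 5, so r3c3 = 1.
Cage f has product 30, leaving r4c2 = 3.
1 is placed in column 3, so r4c3 = 5.
Column 2 already has 2, leaving r5c2 = 1.
1 is placed in column 3, which forces r5c3 = 2.
Column 1 already has 4, leaving r1c1 = 2.
3 is placed in column 2; hence r1c2 = 4.
2 is placed in column 3, which forces r1c3 = 3.
5 is placed in row 4, so r4c1 = 1.
Row 5 now contains 1, leaving r5c1 = 5.
Filled in: 2 4 3 1 5 / 3 2 4 5 1 / 4 5 1 2 3 / 1 3 5 4 2 / 5 1 2 3 4.

2 4 3 1 5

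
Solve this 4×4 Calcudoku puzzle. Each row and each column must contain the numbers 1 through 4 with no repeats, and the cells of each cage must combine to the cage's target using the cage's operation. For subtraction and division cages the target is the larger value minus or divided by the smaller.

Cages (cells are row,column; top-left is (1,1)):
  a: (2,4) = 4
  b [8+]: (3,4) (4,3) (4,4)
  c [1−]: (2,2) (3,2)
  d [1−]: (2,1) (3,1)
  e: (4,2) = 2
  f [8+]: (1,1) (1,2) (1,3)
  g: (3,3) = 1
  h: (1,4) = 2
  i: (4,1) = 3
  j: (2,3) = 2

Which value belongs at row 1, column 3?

H is a freebie, leaving (1,4) = 2.
Cage j is given, which forces (2,3) = 2.
Cage a is a single given cell, leaving (2,4) = 4.
Cage g is given, leaving (3,3) = 1.
1 is placed in row 3, leaving (3,4) = 3.
Cage i is a single given cell, which forces (4,1) = 3.
E is a freebie, leaving (4,2) = 2.
3 is placed in row 4; hence (4,3) = 4.
Column 4 now contains 3, which forces (4,4) = 1.
4 is placed in column 3; hence (1,3) = 3.
Column 1 now contains 3; hence (2,1) = 1.
Cage c needs two cells with difference 1, leaving (2,2) = 3.
Cage d's pair has difference 1; hence (3,1) = 2.
Column 2 now contains 2, which forces (3,2) = 4.
1 is placed in column 1; hence (1,1) = 4.
Column 2 now contains 4, which forces (1,2) = 1.
Filled in: 4 1 3 2 / 1 3 2 4 / 2 4 1 3 / 3 2 4 1.

3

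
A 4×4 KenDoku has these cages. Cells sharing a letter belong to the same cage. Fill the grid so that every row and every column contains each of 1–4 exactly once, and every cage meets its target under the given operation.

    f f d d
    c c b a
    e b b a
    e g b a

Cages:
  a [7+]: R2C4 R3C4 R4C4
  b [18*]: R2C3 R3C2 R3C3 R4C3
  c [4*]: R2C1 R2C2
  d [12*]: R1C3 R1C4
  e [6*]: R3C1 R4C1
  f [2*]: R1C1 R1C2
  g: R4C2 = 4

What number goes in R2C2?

1

The 4 cells of cage b must have product 18, so R3C2 = 3.
G is a freebie, which forces R4C2 = 4.
Cage c needs two cells with product 4, leaving R2C1 = 4.
Column 2 now contains 4, which forces R2C2 = 1.
1 is placed in row 2, leaving R2C4 = 2.
3 is placed in row 3; hence R3C1 = 2.
2 is placed in row 3; hence R3C3 = 1.
1 is placed in row 3, which forces R3C4 = 4.
Cage e needs two cells with product 6, leaving R4C1 = 3.
Row 4 already has 3, leaving R4C3 = 2.
2 is placed in column 4, leaving R4C4 = 1.
Column 1 now contains 2, so R1C1 = 1.
Column 2 now contains 1, leaving R1C2 = 2.
Cage d needs two cells with product 12, leaving R1C3 = 4.
Column 4 already has 4; hence R1C4 = 3.
Row 2 already has 2; hence R2C3 = 3.
Filled in: 1 2 4 3 / 4 1 3 2 / 2 3 1 4 / 3 4 2 1.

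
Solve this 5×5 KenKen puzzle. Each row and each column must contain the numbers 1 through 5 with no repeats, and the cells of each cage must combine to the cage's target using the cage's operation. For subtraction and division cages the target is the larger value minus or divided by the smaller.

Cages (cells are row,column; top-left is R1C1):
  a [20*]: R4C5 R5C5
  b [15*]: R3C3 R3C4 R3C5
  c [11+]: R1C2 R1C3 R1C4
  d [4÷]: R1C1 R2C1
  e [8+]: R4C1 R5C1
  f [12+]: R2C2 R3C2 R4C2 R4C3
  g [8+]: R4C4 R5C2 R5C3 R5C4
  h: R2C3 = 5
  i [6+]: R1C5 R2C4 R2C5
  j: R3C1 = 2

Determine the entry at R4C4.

2

Cage h is a single given cell, so R2C3 = 5.
J is a freebie; hence R3C1 = 2.
In row 1, 3 can only go at R1C5, so R1C5 = 3.
The only place for 1 in row 1 is R1C1.
Column 1 already has 1; hence R2C1 = 4.
In row 2, 3 can only go at R2C2, so R2C2 = 3.
In row 3, 4 can only go at R3C2, so R3C2 = 4.
The only place for 5 in column 2 is R1C2.
In column 4, 5 can only go at R3C4, so R3C4 = 5.
The 3 cells of cage b must have product 15; hence R3C3 = 3.
Row 3 already has 5, leaving R3C5 = 1.
3 is placed in column 3, so R4C3 = 4.
4 is placed in row 4, leaving R4C5 = 5.
5 is placed in column 5, which forces R5C5 = 4.
4 is placed in column 3, leaving R1C3 = 2.
Cage c needs sum 11, which forces R1C4 = 4.
Cage i needs sum 6, so R2C4 = 1.
Column 5 already has 1, leaving R2C5 = 2.
Row 4 already has 5, so R4C1 = 3.
The 4 cells of cage f must have sum 12; hence R4C2 = 1.
Cage g has sum 8, so R4C4 = 2.
Cage e needs two cells with sum 8, which forces R5C1 = 5.
1 is placed in column 2, leaving R5C2 = 2.
Column 3 now contains 2; hence R5C3 = 1.
Cage g has sum 8; hence R5C4 = 3.
Completed grid: 1 5 2 4 3 / 4 3 5 1 2 / 2 4 3 5 1 / 3 1 4 2 5 / 5 2 1 3 4.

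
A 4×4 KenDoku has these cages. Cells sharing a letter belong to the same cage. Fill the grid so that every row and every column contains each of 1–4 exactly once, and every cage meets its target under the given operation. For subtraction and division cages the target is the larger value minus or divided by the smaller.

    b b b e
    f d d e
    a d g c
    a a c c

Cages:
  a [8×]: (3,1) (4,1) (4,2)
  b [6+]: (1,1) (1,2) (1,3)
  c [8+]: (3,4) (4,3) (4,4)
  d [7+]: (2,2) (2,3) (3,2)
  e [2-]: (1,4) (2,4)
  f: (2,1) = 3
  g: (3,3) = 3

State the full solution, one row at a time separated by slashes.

1 3 2 4 / 3 4 1 2 / 4 2 3 1 / 2 1 4 3

F is a freebie, which forces (2,1) = 3.
Cage g is a single given cell; hence (3,3) = 3.
Cage b has sum 6, which forces (1,2) = 3.
Row 1 needs a 4, and only (1,4) is open for it.
4 is placed in column 4; hence (2,4) = 2.
Cage c has sum 8, leaving (3,4) = 1.
The 3 cells of cage c must have sum 8, so (4,3) = 4.
4 is placed in column 4, leaving (4,4) = 3.
Cage d needs sum 7, so (2,2) = 4.
Column 3 now contains 4, leaving (2,3) = 1.
Cage a has product 8, which forces (3,1) = 4.
The 3 cells of cage d must have sum 7, leaving (3,2) = 2.
Column 2 already has 2, leaving (4,2) = 1.
Cage b needs sum 6, so (1,1) = 1.
Column 3 now contains 1; hence (1,3) = 2.
1 is placed in row 4, which forces (4,1) = 2.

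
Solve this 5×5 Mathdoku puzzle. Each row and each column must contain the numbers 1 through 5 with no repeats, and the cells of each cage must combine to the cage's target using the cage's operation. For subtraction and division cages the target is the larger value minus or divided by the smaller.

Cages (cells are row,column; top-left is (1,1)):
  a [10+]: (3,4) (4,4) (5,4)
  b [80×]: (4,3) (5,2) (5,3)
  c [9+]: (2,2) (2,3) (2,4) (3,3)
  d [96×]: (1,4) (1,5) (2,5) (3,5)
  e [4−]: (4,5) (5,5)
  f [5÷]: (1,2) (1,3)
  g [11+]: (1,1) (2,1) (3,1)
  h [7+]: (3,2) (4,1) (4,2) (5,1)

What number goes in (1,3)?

1

The 4 cells of cage d must have product 96; hence (1,4) = 4.
Cage b needs product 80, which forces (4,3) = 4.
Cage b has product 80, which forces (5,2) = 4.
Cage b has product 80, so (5,3) = 5.
Row 5 already has 5; hence (5,5) = 1.
The two cells of cage f must have quotient 5, leaving (1,2) = 5.
Column 3 now contains 5, which forces (1,3) = 1.
Column 3 already has 1; hence (2,3) = 2.
The 4 cells of cage h must have sum 7, so (3,2) = 1.
Column 3 already has 1, so (3,3) = 3.
Cage h has sum 7, leaving (4,1) = 1.
Column 5 now contains 1, so (4,5) = 5.
5 is placed in row 1, leaving (1,1) = 2.
Row 1 already has 2, so (1,5) = 3.
Column 2 now contains 1; hence (2,2) = 3.
The 4 cells of cage c must have sum 9; hence (2,4) = 1.
Column 5 already has 3, which forces (2,5) = 4.
The 3 cells of cage a must have sum 10, which forces (3,4) = 5.
Column 5 now contains 4, so (3,5) = 2.
3 is placed in column 2, which forces (4,2) = 2.
Row 4 already has 2, which forces (4,4) = 3.
Column 1 now contains 2, leaving (5,1) = 3.
Column 4 already has 3, which forces (5,4) = 2.
Row 2 already has 4; hence (2,1) = 5.
Row 3 now contains 5, leaving (3,1) = 4.
The full grid is 2 5 1 4 3 / 5 3 2 1 4 / 4 1 3 5 2 / 1 2 4 3 5 / 3 4 5 2 1.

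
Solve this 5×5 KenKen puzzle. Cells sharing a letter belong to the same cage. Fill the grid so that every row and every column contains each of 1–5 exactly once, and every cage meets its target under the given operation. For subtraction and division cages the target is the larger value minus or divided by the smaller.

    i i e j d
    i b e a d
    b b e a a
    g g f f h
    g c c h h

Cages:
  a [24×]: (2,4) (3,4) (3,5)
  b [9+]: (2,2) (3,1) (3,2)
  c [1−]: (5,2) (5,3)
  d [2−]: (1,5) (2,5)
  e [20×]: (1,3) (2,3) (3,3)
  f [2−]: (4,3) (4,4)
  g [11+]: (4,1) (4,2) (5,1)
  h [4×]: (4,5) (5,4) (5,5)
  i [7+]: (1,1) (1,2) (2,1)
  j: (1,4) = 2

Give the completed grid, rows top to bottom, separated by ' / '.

J is a freebie; hence (1,4) = 2.
Column 4 now contains 2, so (5,4) = 1.
Row 5 now contains 1; hence (5,5) = 4.
Cage a has product 24, leaving (3,5) = 2.
Cage h needs product 4, which forces (4,5) = 1.
The only place for 5 in row 5 is (5,1).
Column 4 needs a 5, and only (4,4) is open for it.
Cage f's pair has difference 2, so (4,3) = 3.
Column 3 now contains 3, leaving (5,3) = 2.
Row 5 already has 2, which forces (5,2) = 3.
Cage i has sum 7, which forces (2,1) = 2.
Column 1 now contains 2, leaving (4,1) = 4.
Row 4 already has 4, which forces (4,2) = 2.
4 is placed in column 1, leaving (1,1) = 1.
Cage i needs sum 7, which forces (1,2) = 4.
4 is placed in row 1; hence (1,3) = 5.
5 is placed in row 1; hence (1,5) = 3.
Column 5 now contains 3, so (2,5) = 5.
4 is placed in column 1, leaving (3,1) = 3.
Row 3 already has 3, so (3,4) = 4.
Row 2 now contains 5, which forces (2,2) = 1.
Cage e needs product 20, so (2,3) = 4.
Column 4 already has 4, which forces (2,4) = 3.
Cage b has sum 9, which forces (3,2) = 5.
Row 3 already has 4, which forces (3,3) = 1.

1 4 5 2 3 / 2 1 4 3 5 / 3 5 1 4 2 / 4 2 3 5 1 / 5 3 2 1 4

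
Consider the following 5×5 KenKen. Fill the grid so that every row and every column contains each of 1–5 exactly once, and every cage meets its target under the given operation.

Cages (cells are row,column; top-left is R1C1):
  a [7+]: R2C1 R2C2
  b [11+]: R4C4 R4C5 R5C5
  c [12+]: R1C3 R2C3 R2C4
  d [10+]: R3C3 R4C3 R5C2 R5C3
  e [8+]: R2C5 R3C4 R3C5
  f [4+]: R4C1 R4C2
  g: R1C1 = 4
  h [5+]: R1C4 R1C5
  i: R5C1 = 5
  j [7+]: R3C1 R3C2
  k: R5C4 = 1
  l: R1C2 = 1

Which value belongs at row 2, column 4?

Cage g is given, leaving R1C1 = 4.
Cage l is a single given cell, so R1C2 = 1.
Column 2 now contains 1, so R4C2 = 3.
Cage i is given, which forces R5C1 = 5.
K is a freebie; hence R5C4 = 1.
3 is placed in row 4, so R4C1 = 1.
The 4 cells of cage d must have sum 10, which forces R3C3 = 1.
Cage d needs sum 10, which forces R5C3 = 3.
Column 3 already has 3, which forces R1C3 = 5.
The only place for 1 in row 2 is R2C5.
Column 2 needs a 2, and only R5C2 is open for it.
Cage d has sum 10, so R4C3 = 4.
Row 5 already has 2; hence R5C5 = 4.
Column 3 already has 4, leaving R2C3 = 2.
The 3 cells of cage c must have sum 12; hence R2C4 = 5.
Column 4 already has 5, so R4C4 = 2.
Row 4 now contains 2, which forces R4C5 = 5.
Column 4 already has 2; hence R1C4 = 3.
The two cells of cage h must have sum 5, so R1C5 = 2.
Row 2 already has 2; hence R2C1 = 3.
Row 2 now contains 5; hence R2C2 = 4.
Column 1 now contains 3, so R3C1 = 2.
Column 2 now contains 4; hence R3C2 = 5.
Column 4 already has 2, leaving R3C4 = 4.
Cage e has sum 8; hence R3C5 = 3.
Filled in: 4 1 5 3 2 / 3 4 2 5 1 / 2 5 1 4 3 / 1 3 4 2 5 / 5 2 3 1 4.

5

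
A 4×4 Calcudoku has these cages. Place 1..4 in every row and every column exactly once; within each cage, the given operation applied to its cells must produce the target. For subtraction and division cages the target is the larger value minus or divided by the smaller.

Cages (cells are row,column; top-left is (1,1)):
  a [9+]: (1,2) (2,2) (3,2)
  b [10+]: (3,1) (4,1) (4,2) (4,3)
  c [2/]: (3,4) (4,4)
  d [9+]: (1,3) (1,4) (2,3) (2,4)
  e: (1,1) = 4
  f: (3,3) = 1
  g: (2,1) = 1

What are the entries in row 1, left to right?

Cage e is a single given cell, which forces (1,1) = 4.
Cage g is a single given cell, leaving (2,1) = 1.
Cage f is given; hence (3,3) = 1.
Cage d has sum 9; hence (1,4) = 1.
Cage b has sum 10, which forces (4,2) = 1.
The 4 cells of cage b must have sum 10; hence (4,3) = 4.
Row 4 already has 4; hence (4,4) = 2.
Cage d has sum 9; hence (1,3) = 3.
Column 3 now contains 4, leaving (2,3) = 2.
Column 4 already has 2, so (2,4) = 3.
Cage b needs sum 10, so (3,1) = 2.
Column 4 already has 2, leaving (3,4) = 4.
2 is placed in row 4, so (4,1) = 3.
3 is placed in row 1, which forces (1,2) = 2.
Row 2 already has 3, so (2,2) = 4.
4 is placed in row 3; hence (3,2) = 3.
The full grid is 4 2 3 1 / 1 4 2 3 / 2 3 1 4 / 3 1 4 2.

4 2 3 1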